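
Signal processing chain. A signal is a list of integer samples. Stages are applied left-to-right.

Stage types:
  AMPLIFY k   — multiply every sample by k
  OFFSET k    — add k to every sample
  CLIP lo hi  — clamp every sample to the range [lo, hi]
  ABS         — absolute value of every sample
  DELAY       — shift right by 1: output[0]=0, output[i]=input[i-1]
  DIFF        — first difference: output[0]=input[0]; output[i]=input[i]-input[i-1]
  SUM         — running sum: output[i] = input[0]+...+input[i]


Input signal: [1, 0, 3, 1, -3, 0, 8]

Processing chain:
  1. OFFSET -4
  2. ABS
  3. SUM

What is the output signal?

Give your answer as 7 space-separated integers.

Input: [1, 0, 3, 1, -3, 0, 8]
Stage 1 (OFFSET -4): 1+-4=-3, 0+-4=-4, 3+-4=-1, 1+-4=-3, -3+-4=-7, 0+-4=-4, 8+-4=4 -> [-3, -4, -1, -3, -7, -4, 4]
Stage 2 (ABS): |-3|=3, |-4|=4, |-1|=1, |-3|=3, |-7|=7, |-4|=4, |4|=4 -> [3, 4, 1, 3, 7, 4, 4]
Stage 3 (SUM): sum[0..0]=3, sum[0..1]=7, sum[0..2]=8, sum[0..3]=11, sum[0..4]=18, sum[0..5]=22, sum[0..6]=26 -> [3, 7, 8, 11, 18, 22, 26]

Answer: 3 7 8 11 18 22 26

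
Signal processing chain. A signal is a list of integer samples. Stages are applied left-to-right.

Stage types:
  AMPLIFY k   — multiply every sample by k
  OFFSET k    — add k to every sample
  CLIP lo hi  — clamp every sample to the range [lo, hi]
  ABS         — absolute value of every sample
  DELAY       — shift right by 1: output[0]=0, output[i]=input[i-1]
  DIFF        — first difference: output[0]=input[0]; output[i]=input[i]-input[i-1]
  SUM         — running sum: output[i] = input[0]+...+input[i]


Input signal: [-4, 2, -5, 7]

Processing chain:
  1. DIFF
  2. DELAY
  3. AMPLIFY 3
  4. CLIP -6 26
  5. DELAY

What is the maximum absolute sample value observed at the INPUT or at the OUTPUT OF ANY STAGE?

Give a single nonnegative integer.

Answer: 21

Derivation:
Input: [-4, 2, -5, 7] (max |s|=7)
Stage 1 (DIFF): s[0]=-4, 2--4=6, -5-2=-7, 7--5=12 -> [-4, 6, -7, 12] (max |s|=12)
Stage 2 (DELAY): [0, -4, 6, -7] = [0, -4, 6, -7] -> [0, -4, 6, -7] (max |s|=7)
Stage 3 (AMPLIFY 3): 0*3=0, -4*3=-12, 6*3=18, -7*3=-21 -> [0, -12, 18, -21] (max |s|=21)
Stage 4 (CLIP -6 26): clip(0,-6,26)=0, clip(-12,-6,26)=-6, clip(18,-6,26)=18, clip(-21,-6,26)=-6 -> [0, -6, 18, -6] (max |s|=18)
Stage 5 (DELAY): [0, 0, -6, 18] = [0, 0, -6, 18] -> [0, 0, -6, 18] (max |s|=18)
Overall max amplitude: 21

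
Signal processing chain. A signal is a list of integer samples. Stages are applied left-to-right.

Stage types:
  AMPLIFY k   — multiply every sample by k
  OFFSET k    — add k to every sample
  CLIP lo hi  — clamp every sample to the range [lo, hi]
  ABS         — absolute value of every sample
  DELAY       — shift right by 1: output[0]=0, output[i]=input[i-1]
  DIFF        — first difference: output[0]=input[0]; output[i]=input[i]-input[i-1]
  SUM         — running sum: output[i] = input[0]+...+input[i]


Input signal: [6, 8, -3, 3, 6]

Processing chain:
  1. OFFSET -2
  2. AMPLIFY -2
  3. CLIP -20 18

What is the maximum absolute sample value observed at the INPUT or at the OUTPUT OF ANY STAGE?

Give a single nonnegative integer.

Input: [6, 8, -3, 3, 6] (max |s|=8)
Stage 1 (OFFSET -2): 6+-2=4, 8+-2=6, -3+-2=-5, 3+-2=1, 6+-2=4 -> [4, 6, -5, 1, 4] (max |s|=6)
Stage 2 (AMPLIFY -2): 4*-2=-8, 6*-2=-12, -5*-2=10, 1*-2=-2, 4*-2=-8 -> [-8, -12, 10, -2, -8] (max |s|=12)
Stage 3 (CLIP -20 18): clip(-8,-20,18)=-8, clip(-12,-20,18)=-12, clip(10,-20,18)=10, clip(-2,-20,18)=-2, clip(-8,-20,18)=-8 -> [-8, -12, 10, -2, -8] (max |s|=12)
Overall max amplitude: 12

Answer: 12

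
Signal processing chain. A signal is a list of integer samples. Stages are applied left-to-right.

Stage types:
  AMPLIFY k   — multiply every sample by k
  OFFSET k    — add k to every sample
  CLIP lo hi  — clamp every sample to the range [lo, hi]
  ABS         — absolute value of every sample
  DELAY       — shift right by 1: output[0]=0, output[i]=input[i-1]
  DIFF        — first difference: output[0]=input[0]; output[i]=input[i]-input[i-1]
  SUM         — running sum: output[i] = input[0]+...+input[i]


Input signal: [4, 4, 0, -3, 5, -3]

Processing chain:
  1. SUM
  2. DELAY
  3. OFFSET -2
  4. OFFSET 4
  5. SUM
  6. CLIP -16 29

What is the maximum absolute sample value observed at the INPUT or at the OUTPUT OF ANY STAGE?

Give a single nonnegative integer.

Answer: 47

Derivation:
Input: [4, 4, 0, -3, 5, -3] (max |s|=5)
Stage 1 (SUM): sum[0..0]=4, sum[0..1]=8, sum[0..2]=8, sum[0..3]=5, sum[0..4]=10, sum[0..5]=7 -> [4, 8, 8, 5, 10, 7] (max |s|=10)
Stage 2 (DELAY): [0, 4, 8, 8, 5, 10] = [0, 4, 8, 8, 5, 10] -> [0, 4, 8, 8, 5, 10] (max |s|=10)
Stage 3 (OFFSET -2): 0+-2=-2, 4+-2=2, 8+-2=6, 8+-2=6, 5+-2=3, 10+-2=8 -> [-2, 2, 6, 6, 3, 8] (max |s|=8)
Stage 4 (OFFSET 4): -2+4=2, 2+4=6, 6+4=10, 6+4=10, 3+4=7, 8+4=12 -> [2, 6, 10, 10, 7, 12] (max |s|=12)
Stage 5 (SUM): sum[0..0]=2, sum[0..1]=8, sum[0..2]=18, sum[0..3]=28, sum[0..4]=35, sum[0..5]=47 -> [2, 8, 18, 28, 35, 47] (max |s|=47)
Stage 6 (CLIP -16 29): clip(2,-16,29)=2, clip(8,-16,29)=8, clip(18,-16,29)=18, clip(28,-16,29)=28, clip(35,-16,29)=29, clip(47,-16,29)=29 -> [2, 8, 18, 28, 29, 29] (max |s|=29)
Overall max amplitude: 47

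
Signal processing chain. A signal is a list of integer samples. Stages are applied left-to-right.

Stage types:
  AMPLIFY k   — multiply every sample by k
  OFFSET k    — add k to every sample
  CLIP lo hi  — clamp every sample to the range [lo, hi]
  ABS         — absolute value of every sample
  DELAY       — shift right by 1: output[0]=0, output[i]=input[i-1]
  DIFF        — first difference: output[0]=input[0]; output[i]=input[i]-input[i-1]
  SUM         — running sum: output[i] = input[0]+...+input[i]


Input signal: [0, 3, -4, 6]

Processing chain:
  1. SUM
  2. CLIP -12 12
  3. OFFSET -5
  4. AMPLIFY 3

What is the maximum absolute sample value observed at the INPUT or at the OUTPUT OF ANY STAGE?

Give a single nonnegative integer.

Input: [0, 3, -4, 6] (max |s|=6)
Stage 1 (SUM): sum[0..0]=0, sum[0..1]=3, sum[0..2]=-1, sum[0..3]=5 -> [0, 3, -1, 5] (max |s|=5)
Stage 2 (CLIP -12 12): clip(0,-12,12)=0, clip(3,-12,12)=3, clip(-1,-12,12)=-1, clip(5,-12,12)=5 -> [0, 3, -1, 5] (max |s|=5)
Stage 3 (OFFSET -5): 0+-5=-5, 3+-5=-2, -1+-5=-6, 5+-5=0 -> [-5, -2, -6, 0] (max |s|=6)
Stage 4 (AMPLIFY 3): -5*3=-15, -2*3=-6, -6*3=-18, 0*3=0 -> [-15, -6, -18, 0] (max |s|=18)
Overall max amplitude: 18

Answer: 18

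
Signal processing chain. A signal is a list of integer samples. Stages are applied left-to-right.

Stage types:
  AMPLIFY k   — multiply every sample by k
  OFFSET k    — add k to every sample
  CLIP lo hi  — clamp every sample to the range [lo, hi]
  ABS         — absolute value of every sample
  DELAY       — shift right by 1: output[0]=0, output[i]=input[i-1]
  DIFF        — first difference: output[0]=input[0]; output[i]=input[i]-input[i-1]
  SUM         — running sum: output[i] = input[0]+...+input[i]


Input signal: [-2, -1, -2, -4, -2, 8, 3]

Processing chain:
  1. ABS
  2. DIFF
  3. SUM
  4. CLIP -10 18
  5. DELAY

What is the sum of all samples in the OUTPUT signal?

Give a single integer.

Input: [-2, -1, -2, -4, -2, 8, 3]
Stage 1 (ABS): |-2|=2, |-1|=1, |-2|=2, |-4|=4, |-2|=2, |8|=8, |3|=3 -> [2, 1, 2, 4, 2, 8, 3]
Stage 2 (DIFF): s[0]=2, 1-2=-1, 2-1=1, 4-2=2, 2-4=-2, 8-2=6, 3-8=-5 -> [2, -1, 1, 2, -2, 6, -5]
Stage 3 (SUM): sum[0..0]=2, sum[0..1]=1, sum[0..2]=2, sum[0..3]=4, sum[0..4]=2, sum[0..5]=8, sum[0..6]=3 -> [2, 1, 2, 4, 2, 8, 3]
Stage 4 (CLIP -10 18): clip(2,-10,18)=2, clip(1,-10,18)=1, clip(2,-10,18)=2, clip(4,-10,18)=4, clip(2,-10,18)=2, clip(8,-10,18)=8, clip(3,-10,18)=3 -> [2, 1, 2, 4, 2, 8, 3]
Stage 5 (DELAY): [0, 2, 1, 2, 4, 2, 8] = [0, 2, 1, 2, 4, 2, 8] -> [0, 2, 1, 2, 4, 2, 8]
Output sum: 19

Answer: 19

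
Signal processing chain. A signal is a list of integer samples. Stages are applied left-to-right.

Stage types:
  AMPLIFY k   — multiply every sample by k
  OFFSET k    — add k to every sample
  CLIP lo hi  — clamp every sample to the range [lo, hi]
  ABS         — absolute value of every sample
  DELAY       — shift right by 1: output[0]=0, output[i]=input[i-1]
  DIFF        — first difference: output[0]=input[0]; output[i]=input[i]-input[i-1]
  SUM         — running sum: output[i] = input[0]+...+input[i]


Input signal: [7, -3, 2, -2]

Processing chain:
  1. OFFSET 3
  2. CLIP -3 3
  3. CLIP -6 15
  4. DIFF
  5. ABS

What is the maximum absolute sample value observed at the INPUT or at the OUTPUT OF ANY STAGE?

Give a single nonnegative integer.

Answer: 10

Derivation:
Input: [7, -3, 2, -2] (max |s|=7)
Stage 1 (OFFSET 3): 7+3=10, -3+3=0, 2+3=5, -2+3=1 -> [10, 0, 5, 1] (max |s|=10)
Stage 2 (CLIP -3 3): clip(10,-3,3)=3, clip(0,-3,3)=0, clip(5,-3,3)=3, clip(1,-3,3)=1 -> [3, 0, 3, 1] (max |s|=3)
Stage 3 (CLIP -6 15): clip(3,-6,15)=3, clip(0,-6,15)=0, clip(3,-6,15)=3, clip(1,-6,15)=1 -> [3, 0, 3, 1] (max |s|=3)
Stage 4 (DIFF): s[0]=3, 0-3=-3, 3-0=3, 1-3=-2 -> [3, -3, 3, -2] (max |s|=3)
Stage 5 (ABS): |3|=3, |-3|=3, |3|=3, |-2|=2 -> [3, 3, 3, 2] (max |s|=3)
Overall max amplitude: 10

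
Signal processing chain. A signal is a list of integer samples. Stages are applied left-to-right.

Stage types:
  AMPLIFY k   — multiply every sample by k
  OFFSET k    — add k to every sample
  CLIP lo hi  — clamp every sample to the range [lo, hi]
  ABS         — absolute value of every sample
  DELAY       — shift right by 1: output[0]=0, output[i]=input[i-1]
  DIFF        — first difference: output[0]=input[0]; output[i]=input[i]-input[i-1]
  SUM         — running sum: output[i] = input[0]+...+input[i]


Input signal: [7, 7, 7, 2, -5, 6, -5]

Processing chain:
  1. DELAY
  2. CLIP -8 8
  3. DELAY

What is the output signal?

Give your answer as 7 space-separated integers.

Input: [7, 7, 7, 2, -5, 6, -5]
Stage 1 (DELAY): [0, 7, 7, 7, 2, -5, 6] = [0, 7, 7, 7, 2, -5, 6] -> [0, 7, 7, 7, 2, -5, 6]
Stage 2 (CLIP -8 8): clip(0,-8,8)=0, clip(7,-8,8)=7, clip(7,-8,8)=7, clip(7,-8,8)=7, clip(2,-8,8)=2, clip(-5,-8,8)=-5, clip(6,-8,8)=6 -> [0, 7, 7, 7, 2, -5, 6]
Stage 3 (DELAY): [0, 0, 7, 7, 7, 2, -5] = [0, 0, 7, 7, 7, 2, -5] -> [0, 0, 7, 7, 7, 2, -5]

Answer: 0 0 7 7 7 2 -5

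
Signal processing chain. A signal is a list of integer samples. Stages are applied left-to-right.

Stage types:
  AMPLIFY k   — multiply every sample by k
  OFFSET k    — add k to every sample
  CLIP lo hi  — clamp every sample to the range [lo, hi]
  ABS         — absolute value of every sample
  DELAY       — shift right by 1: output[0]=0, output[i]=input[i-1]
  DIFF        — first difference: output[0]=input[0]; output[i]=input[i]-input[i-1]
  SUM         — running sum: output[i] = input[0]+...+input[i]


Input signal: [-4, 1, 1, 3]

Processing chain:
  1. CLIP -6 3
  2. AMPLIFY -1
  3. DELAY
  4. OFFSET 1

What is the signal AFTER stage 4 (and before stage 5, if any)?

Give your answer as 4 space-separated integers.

Input: [-4, 1, 1, 3]
Stage 1 (CLIP -6 3): clip(-4,-6,3)=-4, clip(1,-6,3)=1, clip(1,-6,3)=1, clip(3,-6,3)=3 -> [-4, 1, 1, 3]
Stage 2 (AMPLIFY -1): -4*-1=4, 1*-1=-1, 1*-1=-1, 3*-1=-3 -> [4, -1, -1, -3]
Stage 3 (DELAY): [0, 4, -1, -1] = [0, 4, -1, -1] -> [0, 4, -1, -1]
Stage 4 (OFFSET 1): 0+1=1, 4+1=5, -1+1=0, -1+1=0 -> [1, 5, 0, 0]

Answer: 1 5 0 0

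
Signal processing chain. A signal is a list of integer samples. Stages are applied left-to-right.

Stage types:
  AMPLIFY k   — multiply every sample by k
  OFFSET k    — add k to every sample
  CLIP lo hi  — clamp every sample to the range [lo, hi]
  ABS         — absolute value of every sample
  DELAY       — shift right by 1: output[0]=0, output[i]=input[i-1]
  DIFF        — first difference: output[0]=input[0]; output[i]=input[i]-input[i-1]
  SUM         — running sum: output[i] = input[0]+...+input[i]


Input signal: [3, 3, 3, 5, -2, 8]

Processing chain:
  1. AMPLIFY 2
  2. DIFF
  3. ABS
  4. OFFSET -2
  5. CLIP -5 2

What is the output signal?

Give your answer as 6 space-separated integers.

Input: [3, 3, 3, 5, -2, 8]
Stage 1 (AMPLIFY 2): 3*2=6, 3*2=6, 3*2=6, 5*2=10, -2*2=-4, 8*2=16 -> [6, 6, 6, 10, -4, 16]
Stage 2 (DIFF): s[0]=6, 6-6=0, 6-6=0, 10-6=4, -4-10=-14, 16--4=20 -> [6, 0, 0, 4, -14, 20]
Stage 3 (ABS): |6|=6, |0|=0, |0|=0, |4|=4, |-14|=14, |20|=20 -> [6, 0, 0, 4, 14, 20]
Stage 4 (OFFSET -2): 6+-2=4, 0+-2=-2, 0+-2=-2, 4+-2=2, 14+-2=12, 20+-2=18 -> [4, -2, -2, 2, 12, 18]
Stage 5 (CLIP -5 2): clip(4,-5,2)=2, clip(-2,-5,2)=-2, clip(-2,-5,2)=-2, clip(2,-5,2)=2, clip(12,-5,2)=2, clip(18,-5,2)=2 -> [2, -2, -2, 2, 2, 2]

Answer: 2 -2 -2 2 2 2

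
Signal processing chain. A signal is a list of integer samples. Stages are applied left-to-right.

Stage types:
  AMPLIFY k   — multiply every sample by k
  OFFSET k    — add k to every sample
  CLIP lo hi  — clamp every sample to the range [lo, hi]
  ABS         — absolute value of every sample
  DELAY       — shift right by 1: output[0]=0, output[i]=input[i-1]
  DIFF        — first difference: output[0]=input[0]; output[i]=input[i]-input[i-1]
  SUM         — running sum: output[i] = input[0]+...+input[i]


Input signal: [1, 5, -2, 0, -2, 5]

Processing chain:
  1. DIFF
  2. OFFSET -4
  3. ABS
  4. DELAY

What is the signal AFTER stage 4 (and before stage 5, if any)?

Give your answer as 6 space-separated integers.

Input: [1, 5, -2, 0, -2, 5]
Stage 1 (DIFF): s[0]=1, 5-1=4, -2-5=-7, 0--2=2, -2-0=-2, 5--2=7 -> [1, 4, -7, 2, -2, 7]
Stage 2 (OFFSET -4): 1+-4=-3, 4+-4=0, -7+-4=-11, 2+-4=-2, -2+-4=-6, 7+-4=3 -> [-3, 0, -11, -2, -6, 3]
Stage 3 (ABS): |-3|=3, |0|=0, |-11|=11, |-2|=2, |-6|=6, |3|=3 -> [3, 0, 11, 2, 6, 3]
Stage 4 (DELAY): [0, 3, 0, 11, 2, 6] = [0, 3, 0, 11, 2, 6] -> [0, 3, 0, 11, 2, 6]

Answer: 0 3 0 11 2 6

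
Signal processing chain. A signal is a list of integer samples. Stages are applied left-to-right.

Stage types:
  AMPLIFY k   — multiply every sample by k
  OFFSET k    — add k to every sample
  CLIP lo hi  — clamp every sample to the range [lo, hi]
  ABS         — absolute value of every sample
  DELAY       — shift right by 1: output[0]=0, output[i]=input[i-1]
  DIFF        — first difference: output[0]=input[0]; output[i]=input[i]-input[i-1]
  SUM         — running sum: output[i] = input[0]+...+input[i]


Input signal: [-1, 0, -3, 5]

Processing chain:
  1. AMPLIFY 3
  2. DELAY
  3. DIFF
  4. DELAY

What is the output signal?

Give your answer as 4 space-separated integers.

Input: [-1, 0, -3, 5]
Stage 1 (AMPLIFY 3): -1*3=-3, 0*3=0, -3*3=-9, 5*3=15 -> [-3, 0, -9, 15]
Stage 2 (DELAY): [0, -3, 0, -9] = [0, -3, 0, -9] -> [0, -3, 0, -9]
Stage 3 (DIFF): s[0]=0, -3-0=-3, 0--3=3, -9-0=-9 -> [0, -3, 3, -9]
Stage 4 (DELAY): [0, 0, -3, 3] = [0, 0, -3, 3] -> [0, 0, -3, 3]

Answer: 0 0 -3 3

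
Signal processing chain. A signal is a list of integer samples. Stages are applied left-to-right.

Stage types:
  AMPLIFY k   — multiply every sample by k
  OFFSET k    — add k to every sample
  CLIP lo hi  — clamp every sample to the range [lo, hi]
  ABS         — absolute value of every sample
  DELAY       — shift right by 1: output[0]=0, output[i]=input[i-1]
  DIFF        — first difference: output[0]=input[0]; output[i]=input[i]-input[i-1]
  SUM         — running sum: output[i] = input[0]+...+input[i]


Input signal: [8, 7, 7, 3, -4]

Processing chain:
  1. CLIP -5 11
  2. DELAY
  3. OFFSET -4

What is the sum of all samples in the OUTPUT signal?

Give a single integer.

Answer: 5

Derivation:
Input: [8, 7, 7, 3, -4]
Stage 1 (CLIP -5 11): clip(8,-5,11)=8, clip(7,-5,11)=7, clip(7,-5,11)=7, clip(3,-5,11)=3, clip(-4,-5,11)=-4 -> [8, 7, 7, 3, -4]
Stage 2 (DELAY): [0, 8, 7, 7, 3] = [0, 8, 7, 7, 3] -> [0, 8, 7, 7, 3]
Stage 3 (OFFSET -4): 0+-4=-4, 8+-4=4, 7+-4=3, 7+-4=3, 3+-4=-1 -> [-4, 4, 3, 3, -1]
Output sum: 5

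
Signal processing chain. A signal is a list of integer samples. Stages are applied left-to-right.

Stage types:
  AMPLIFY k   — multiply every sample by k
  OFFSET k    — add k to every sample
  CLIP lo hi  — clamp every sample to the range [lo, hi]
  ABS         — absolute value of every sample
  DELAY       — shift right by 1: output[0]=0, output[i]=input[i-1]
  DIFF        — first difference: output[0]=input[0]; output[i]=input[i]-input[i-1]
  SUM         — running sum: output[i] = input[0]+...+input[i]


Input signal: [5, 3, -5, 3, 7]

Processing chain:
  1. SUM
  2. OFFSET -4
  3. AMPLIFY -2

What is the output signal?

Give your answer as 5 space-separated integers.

Input: [5, 3, -5, 3, 7]
Stage 1 (SUM): sum[0..0]=5, sum[0..1]=8, sum[0..2]=3, sum[0..3]=6, sum[0..4]=13 -> [5, 8, 3, 6, 13]
Stage 2 (OFFSET -4): 5+-4=1, 8+-4=4, 3+-4=-1, 6+-4=2, 13+-4=9 -> [1, 4, -1, 2, 9]
Stage 3 (AMPLIFY -2): 1*-2=-2, 4*-2=-8, -1*-2=2, 2*-2=-4, 9*-2=-18 -> [-2, -8, 2, -4, -18]

Answer: -2 -8 2 -4 -18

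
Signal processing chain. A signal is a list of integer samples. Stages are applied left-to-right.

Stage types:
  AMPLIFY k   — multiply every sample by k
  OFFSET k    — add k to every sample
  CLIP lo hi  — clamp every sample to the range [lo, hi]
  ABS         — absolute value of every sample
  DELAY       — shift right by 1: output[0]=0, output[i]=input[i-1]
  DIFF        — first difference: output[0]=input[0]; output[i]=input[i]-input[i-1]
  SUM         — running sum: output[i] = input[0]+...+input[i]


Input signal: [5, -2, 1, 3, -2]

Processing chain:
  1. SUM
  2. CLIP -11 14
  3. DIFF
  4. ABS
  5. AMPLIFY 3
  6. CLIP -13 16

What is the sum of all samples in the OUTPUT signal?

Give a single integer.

Answer: 39

Derivation:
Input: [5, -2, 1, 3, -2]
Stage 1 (SUM): sum[0..0]=5, sum[0..1]=3, sum[0..2]=4, sum[0..3]=7, sum[0..4]=5 -> [5, 3, 4, 7, 5]
Stage 2 (CLIP -11 14): clip(5,-11,14)=5, clip(3,-11,14)=3, clip(4,-11,14)=4, clip(7,-11,14)=7, clip(5,-11,14)=5 -> [5, 3, 4, 7, 5]
Stage 3 (DIFF): s[0]=5, 3-5=-2, 4-3=1, 7-4=3, 5-7=-2 -> [5, -2, 1, 3, -2]
Stage 4 (ABS): |5|=5, |-2|=2, |1|=1, |3|=3, |-2|=2 -> [5, 2, 1, 3, 2]
Stage 5 (AMPLIFY 3): 5*3=15, 2*3=6, 1*3=3, 3*3=9, 2*3=6 -> [15, 6, 3, 9, 6]
Stage 6 (CLIP -13 16): clip(15,-13,16)=15, clip(6,-13,16)=6, clip(3,-13,16)=3, clip(9,-13,16)=9, clip(6,-13,16)=6 -> [15, 6, 3, 9, 6]
Output sum: 39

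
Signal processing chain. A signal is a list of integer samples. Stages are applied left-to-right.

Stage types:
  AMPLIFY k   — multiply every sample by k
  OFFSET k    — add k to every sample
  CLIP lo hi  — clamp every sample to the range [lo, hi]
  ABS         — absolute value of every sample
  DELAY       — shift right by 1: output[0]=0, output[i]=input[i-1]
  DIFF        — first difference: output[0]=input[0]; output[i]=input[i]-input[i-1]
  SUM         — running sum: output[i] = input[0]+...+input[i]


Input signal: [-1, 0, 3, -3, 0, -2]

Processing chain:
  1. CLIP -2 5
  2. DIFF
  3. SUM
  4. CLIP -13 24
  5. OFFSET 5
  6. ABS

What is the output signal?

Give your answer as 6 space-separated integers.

Input: [-1, 0, 3, -3, 0, -2]
Stage 1 (CLIP -2 5): clip(-1,-2,5)=-1, clip(0,-2,5)=0, clip(3,-2,5)=3, clip(-3,-2,5)=-2, clip(0,-2,5)=0, clip(-2,-2,5)=-2 -> [-1, 0, 3, -2, 0, -2]
Stage 2 (DIFF): s[0]=-1, 0--1=1, 3-0=3, -2-3=-5, 0--2=2, -2-0=-2 -> [-1, 1, 3, -5, 2, -2]
Stage 3 (SUM): sum[0..0]=-1, sum[0..1]=0, sum[0..2]=3, sum[0..3]=-2, sum[0..4]=0, sum[0..5]=-2 -> [-1, 0, 3, -2, 0, -2]
Stage 4 (CLIP -13 24): clip(-1,-13,24)=-1, clip(0,-13,24)=0, clip(3,-13,24)=3, clip(-2,-13,24)=-2, clip(0,-13,24)=0, clip(-2,-13,24)=-2 -> [-1, 0, 3, -2, 0, -2]
Stage 5 (OFFSET 5): -1+5=4, 0+5=5, 3+5=8, -2+5=3, 0+5=5, -2+5=3 -> [4, 5, 8, 3, 5, 3]
Stage 6 (ABS): |4|=4, |5|=5, |8|=8, |3|=3, |5|=5, |3|=3 -> [4, 5, 8, 3, 5, 3]

Answer: 4 5 8 3 5 3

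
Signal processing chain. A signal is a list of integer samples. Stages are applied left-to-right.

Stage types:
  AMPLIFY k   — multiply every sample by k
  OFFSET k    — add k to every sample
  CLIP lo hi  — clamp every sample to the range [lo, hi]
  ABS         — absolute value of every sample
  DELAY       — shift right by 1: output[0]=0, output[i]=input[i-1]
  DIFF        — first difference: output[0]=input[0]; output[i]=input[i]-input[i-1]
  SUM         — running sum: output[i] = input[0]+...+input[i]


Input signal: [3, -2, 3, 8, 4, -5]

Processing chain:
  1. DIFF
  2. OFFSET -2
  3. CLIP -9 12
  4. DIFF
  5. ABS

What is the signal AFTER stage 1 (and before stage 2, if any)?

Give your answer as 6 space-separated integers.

Answer: 3 -5 5 5 -4 -9

Derivation:
Input: [3, -2, 3, 8, 4, -5]
Stage 1 (DIFF): s[0]=3, -2-3=-5, 3--2=5, 8-3=5, 4-8=-4, -5-4=-9 -> [3, -5, 5, 5, -4, -9]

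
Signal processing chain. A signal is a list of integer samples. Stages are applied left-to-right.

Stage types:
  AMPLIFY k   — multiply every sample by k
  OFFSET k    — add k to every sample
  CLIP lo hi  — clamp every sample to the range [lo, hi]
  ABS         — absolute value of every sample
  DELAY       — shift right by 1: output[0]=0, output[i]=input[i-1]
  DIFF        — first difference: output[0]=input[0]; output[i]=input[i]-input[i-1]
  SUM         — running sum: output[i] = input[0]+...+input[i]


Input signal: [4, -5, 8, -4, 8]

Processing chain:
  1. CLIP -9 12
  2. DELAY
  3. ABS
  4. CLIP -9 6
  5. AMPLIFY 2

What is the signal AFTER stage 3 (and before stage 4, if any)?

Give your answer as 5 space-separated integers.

Input: [4, -5, 8, -4, 8]
Stage 1 (CLIP -9 12): clip(4,-9,12)=4, clip(-5,-9,12)=-5, clip(8,-9,12)=8, clip(-4,-9,12)=-4, clip(8,-9,12)=8 -> [4, -5, 8, -4, 8]
Stage 2 (DELAY): [0, 4, -5, 8, -4] = [0, 4, -5, 8, -4] -> [0, 4, -5, 8, -4]
Stage 3 (ABS): |0|=0, |4|=4, |-5|=5, |8|=8, |-4|=4 -> [0, 4, 5, 8, 4]

Answer: 0 4 5 8 4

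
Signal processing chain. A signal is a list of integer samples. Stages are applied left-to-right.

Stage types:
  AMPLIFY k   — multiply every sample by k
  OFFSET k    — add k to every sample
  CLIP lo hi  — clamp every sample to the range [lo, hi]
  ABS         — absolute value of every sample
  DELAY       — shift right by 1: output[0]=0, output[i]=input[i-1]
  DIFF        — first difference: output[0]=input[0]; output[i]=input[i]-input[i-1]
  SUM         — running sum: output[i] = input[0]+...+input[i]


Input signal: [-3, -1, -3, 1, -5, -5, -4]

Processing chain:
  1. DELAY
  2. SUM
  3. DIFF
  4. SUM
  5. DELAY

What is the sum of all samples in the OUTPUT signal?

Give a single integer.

Input: [-3, -1, -3, 1, -5, -5, -4]
Stage 1 (DELAY): [0, -3, -1, -3, 1, -5, -5] = [0, -3, -1, -3, 1, -5, -5] -> [0, -3, -1, -3, 1, -5, -5]
Stage 2 (SUM): sum[0..0]=0, sum[0..1]=-3, sum[0..2]=-4, sum[0..3]=-7, sum[0..4]=-6, sum[0..5]=-11, sum[0..6]=-16 -> [0, -3, -4, -7, -6, -11, -16]
Stage 3 (DIFF): s[0]=0, -3-0=-3, -4--3=-1, -7--4=-3, -6--7=1, -11--6=-5, -16--11=-5 -> [0, -3, -1, -3, 1, -5, -5]
Stage 4 (SUM): sum[0..0]=0, sum[0..1]=-3, sum[0..2]=-4, sum[0..3]=-7, sum[0..4]=-6, sum[0..5]=-11, sum[0..6]=-16 -> [0, -3, -4, -7, -6, -11, -16]
Stage 5 (DELAY): [0, 0, -3, -4, -7, -6, -11] = [0, 0, -3, -4, -7, -6, -11] -> [0, 0, -3, -4, -7, -6, -11]
Output sum: -31

Answer: -31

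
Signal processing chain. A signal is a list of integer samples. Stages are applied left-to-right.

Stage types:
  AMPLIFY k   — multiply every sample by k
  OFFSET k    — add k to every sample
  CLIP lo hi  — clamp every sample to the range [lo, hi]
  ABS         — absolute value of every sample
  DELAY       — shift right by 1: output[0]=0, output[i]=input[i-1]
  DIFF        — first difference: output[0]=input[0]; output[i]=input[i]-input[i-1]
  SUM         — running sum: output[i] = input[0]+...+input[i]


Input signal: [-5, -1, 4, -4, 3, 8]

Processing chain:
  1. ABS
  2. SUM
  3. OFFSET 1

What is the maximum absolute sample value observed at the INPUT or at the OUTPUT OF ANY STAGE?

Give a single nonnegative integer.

Answer: 26

Derivation:
Input: [-5, -1, 4, -4, 3, 8] (max |s|=8)
Stage 1 (ABS): |-5|=5, |-1|=1, |4|=4, |-4|=4, |3|=3, |8|=8 -> [5, 1, 4, 4, 3, 8] (max |s|=8)
Stage 2 (SUM): sum[0..0]=5, sum[0..1]=6, sum[0..2]=10, sum[0..3]=14, sum[0..4]=17, sum[0..5]=25 -> [5, 6, 10, 14, 17, 25] (max |s|=25)
Stage 3 (OFFSET 1): 5+1=6, 6+1=7, 10+1=11, 14+1=15, 17+1=18, 25+1=26 -> [6, 7, 11, 15, 18, 26] (max |s|=26)
Overall max amplitude: 26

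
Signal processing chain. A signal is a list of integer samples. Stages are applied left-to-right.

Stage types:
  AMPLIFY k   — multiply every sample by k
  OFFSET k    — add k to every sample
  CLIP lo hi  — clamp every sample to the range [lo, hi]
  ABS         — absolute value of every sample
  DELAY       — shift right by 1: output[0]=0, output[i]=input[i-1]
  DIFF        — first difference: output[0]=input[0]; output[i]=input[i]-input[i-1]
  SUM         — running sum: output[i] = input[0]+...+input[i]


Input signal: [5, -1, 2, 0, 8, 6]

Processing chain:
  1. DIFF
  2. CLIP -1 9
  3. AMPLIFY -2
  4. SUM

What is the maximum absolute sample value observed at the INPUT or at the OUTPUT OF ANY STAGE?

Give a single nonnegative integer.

Input: [5, -1, 2, 0, 8, 6] (max |s|=8)
Stage 1 (DIFF): s[0]=5, -1-5=-6, 2--1=3, 0-2=-2, 8-0=8, 6-8=-2 -> [5, -6, 3, -2, 8, -2] (max |s|=8)
Stage 2 (CLIP -1 9): clip(5,-1,9)=5, clip(-6,-1,9)=-1, clip(3,-1,9)=3, clip(-2,-1,9)=-1, clip(8,-1,9)=8, clip(-2,-1,9)=-1 -> [5, -1, 3, -1, 8, -1] (max |s|=8)
Stage 3 (AMPLIFY -2): 5*-2=-10, -1*-2=2, 3*-2=-6, -1*-2=2, 8*-2=-16, -1*-2=2 -> [-10, 2, -6, 2, -16, 2] (max |s|=16)
Stage 4 (SUM): sum[0..0]=-10, sum[0..1]=-8, sum[0..2]=-14, sum[0..3]=-12, sum[0..4]=-28, sum[0..5]=-26 -> [-10, -8, -14, -12, -28, -26] (max |s|=28)
Overall max amplitude: 28

Answer: 28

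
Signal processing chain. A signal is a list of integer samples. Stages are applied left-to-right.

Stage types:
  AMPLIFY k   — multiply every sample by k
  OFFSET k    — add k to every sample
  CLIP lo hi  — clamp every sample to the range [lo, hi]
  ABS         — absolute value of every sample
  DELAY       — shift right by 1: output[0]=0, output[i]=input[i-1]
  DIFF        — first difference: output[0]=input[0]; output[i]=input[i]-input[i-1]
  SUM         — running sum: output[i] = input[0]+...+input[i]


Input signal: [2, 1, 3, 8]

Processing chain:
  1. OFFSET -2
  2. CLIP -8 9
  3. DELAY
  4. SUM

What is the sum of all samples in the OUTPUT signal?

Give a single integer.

Answer: -1

Derivation:
Input: [2, 1, 3, 8]
Stage 1 (OFFSET -2): 2+-2=0, 1+-2=-1, 3+-2=1, 8+-2=6 -> [0, -1, 1, 6]
Stage 2 (CLIP -8 9): clip(0,-8,9)=0, clip(-1,-8,9)=-1, clip(1,-8,9)=1, clip(6,-8,9)=6 -> [0, -1, 1, 6]
Stage 3 (DELAY): [0, 0, -1, 1] = [0, 0, -1, 1] -> [0, 0, -1, 1]
Stage 4 (SUM): sum[0..0]=0, sum[0..1]=0, sum[0..2]=-1, sum[0..3]=0 -> [0, 0, -1, 0]
Output sum: -1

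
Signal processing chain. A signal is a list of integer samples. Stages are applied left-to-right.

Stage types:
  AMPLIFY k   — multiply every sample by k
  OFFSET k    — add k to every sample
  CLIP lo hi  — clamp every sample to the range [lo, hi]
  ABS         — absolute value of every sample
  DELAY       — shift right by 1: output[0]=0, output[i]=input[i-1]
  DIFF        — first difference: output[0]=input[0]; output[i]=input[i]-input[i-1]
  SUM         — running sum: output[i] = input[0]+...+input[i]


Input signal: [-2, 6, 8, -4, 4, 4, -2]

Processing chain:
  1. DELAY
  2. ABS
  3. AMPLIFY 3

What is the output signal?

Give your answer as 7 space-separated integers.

Answer: 0 6 18 24 12 12 12

Derivation:
Input: [-2, 6, 8, -4, 4, 4, -2]
Stage 1 (DELAY): [0, -2, 6, 8, -4, 4, 4] = [0, -2, 6, 8, -4, 4, 4] -> [0, -2, 6, 8, -4, 4, 4]
Stage 2 (ABS): |0|=0, |-2|=2, |6|=6, |8|=8, |-4|=4, |4|=4, |4|=4 -> [0, 2, 6, 8, 4, 4, 4]
Stage 3 (AMPLIFY 3): 0*3=0, 2*3=6, 6*3=18, 8*3=24, 4*3=12, 4*3=12, 4*3=12 -> [0, 6, 18, 24, 12, 12, 12]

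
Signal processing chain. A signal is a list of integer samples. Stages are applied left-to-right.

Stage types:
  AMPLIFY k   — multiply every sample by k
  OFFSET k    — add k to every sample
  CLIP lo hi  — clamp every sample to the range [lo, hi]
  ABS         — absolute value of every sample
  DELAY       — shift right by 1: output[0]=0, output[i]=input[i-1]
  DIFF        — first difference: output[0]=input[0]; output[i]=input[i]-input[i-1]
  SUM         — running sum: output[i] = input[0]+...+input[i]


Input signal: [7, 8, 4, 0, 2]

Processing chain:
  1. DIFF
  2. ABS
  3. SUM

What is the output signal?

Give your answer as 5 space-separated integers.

Answer: 7 8 12 16 18

Derivation:
Input: [7, 8, 4, 0, 2]
Stage 1 (DIFF): s[0]=7, 8-7=1, 4-8=-4, 0-4=-4, 2-0=2 -> [7, 1, -4, -4, 2]
Stage 2 (ABS): |7|=7, |1|=1, |-4|=4, |-4|=4, |2|=2 -> [7, 1, 4, 4, 2]
Stage 3 (SUM): sum[0..0]=7, sum[0..1]=8, sum[0..2]=12, sum[0..3]=16, sum[0..4]=18 -> [7, 8, 12, 16, 18]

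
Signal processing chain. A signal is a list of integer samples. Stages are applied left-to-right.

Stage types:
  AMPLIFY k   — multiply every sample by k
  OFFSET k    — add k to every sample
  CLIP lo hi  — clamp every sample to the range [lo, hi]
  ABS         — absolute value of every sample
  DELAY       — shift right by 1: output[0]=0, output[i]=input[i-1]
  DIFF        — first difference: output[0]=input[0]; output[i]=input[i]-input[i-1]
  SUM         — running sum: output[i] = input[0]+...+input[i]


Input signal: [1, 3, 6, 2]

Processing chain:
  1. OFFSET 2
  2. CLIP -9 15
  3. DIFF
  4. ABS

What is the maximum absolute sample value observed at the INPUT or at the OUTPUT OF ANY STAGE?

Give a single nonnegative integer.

Input: [1, 3, 6, 2] (max |s|=6)
Stage 1 (OFFSET 2): 1+2=3, 3+2=5, 6+2=8, 2+2=4 -> [3, 5, 8, 4] (max |s|=8)
Stage 2 (CLIP -9 15): clip(3,-9,15)=3, clip(5,-9,15)=5, clip(8,-9,15)=8, clip(4,-9,15)=4 -> [3, 5, 8, 4] (max |s|=8)
Stage 3 (DIFF): s[0]=3, 5-3=2, 8-5=3, 4-8=-4 -> [3, 2, 3, -4] (max |s|=4)
Stage 4 (ABS): |3|=3, |2|=2, |3|=3, |-4|=4 -> [3, 2, 3, 4] (max |s|=4)
Overall max amplitude: 8

Answer: 8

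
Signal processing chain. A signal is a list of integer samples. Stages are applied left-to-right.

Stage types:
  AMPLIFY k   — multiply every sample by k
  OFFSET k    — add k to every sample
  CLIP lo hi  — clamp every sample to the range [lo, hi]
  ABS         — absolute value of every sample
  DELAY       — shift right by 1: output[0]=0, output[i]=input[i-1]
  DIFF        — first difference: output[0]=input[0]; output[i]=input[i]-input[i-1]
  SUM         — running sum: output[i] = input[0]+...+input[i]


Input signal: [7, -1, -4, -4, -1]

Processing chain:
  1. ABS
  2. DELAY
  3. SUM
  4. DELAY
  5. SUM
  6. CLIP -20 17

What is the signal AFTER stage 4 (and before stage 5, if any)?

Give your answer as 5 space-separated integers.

Input: [7, -1, -4, -4, -1]
Stage 1 (ABS): |7|=7, |-1|=1, |-4|=4, |-4|=4, |-1|=1 -> [7, 1, 4, 4, 1]
Stage 2 (DELAY): [0, 7, 1, 4, 4] = [0, 7, 1, 4, 4] -> [0, 7, 1, 4, 4]
Stage 3 (SUM): sum[0..0]=0, sum[0..1]=7, sum[0..2]=8, sum[0..3]=12, sum[0..4]=16 -> [0, 7, 8, 12, 16]
Stage 4 (DELAY): [0, 0, 7, 8, 12] = [0, 0, 7, 8, 12] -> [0, 0, 7, 8, 12]

Answer: 0 0 7 8 12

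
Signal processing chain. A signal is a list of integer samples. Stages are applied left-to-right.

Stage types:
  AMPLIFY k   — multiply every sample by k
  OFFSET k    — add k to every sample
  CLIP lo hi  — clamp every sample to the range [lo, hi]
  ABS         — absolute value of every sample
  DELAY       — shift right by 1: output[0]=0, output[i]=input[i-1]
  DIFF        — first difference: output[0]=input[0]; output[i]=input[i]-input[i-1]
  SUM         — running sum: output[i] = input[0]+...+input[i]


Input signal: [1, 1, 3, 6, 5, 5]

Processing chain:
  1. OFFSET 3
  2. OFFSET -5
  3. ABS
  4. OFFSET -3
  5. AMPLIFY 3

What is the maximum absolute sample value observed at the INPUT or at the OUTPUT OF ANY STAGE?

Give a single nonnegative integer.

Answer: 9

Derivation:
Input: [1, 1, 3, 6, 5, 5] (max |s|=6)
Stage 1 (OFFSET 3): 1+3=4, 1+3=4, 3+3=6, 6+3=9, 5+3=8, 5+3=8 -> [4, 4, 6, 9, 8, 8] (max |s|=9)
Stage 2 (OFFSET -5): 4+-5=-1, 4+-5=-1, 6+-5=1, 9+-5=4, 8+-5=3, 8+-5=3 -> [-1, -1, 1, 4, 3, 3] (max |s|=4)
Stage 3 (ABS): |-1|=1, |-1|=1, |1|=1, |4|=4, |3|=3, |3|=3 -> [1, 1, 1, 4, 3, 3] (max |s|=4)
Stage 4 (OFFSET -3): 1+-3=-2, 1+-3=-2, 1+-3=-2, 4+-3=1, 3+-3=0, 3+-3=0 -> [-2, -2, -2, 1, 0, 0] (max |s|=2)
Stage 5 (AMPLIFY 3): -2*3=-6, -2*3=-6, -2*3=-6, 1*3=3, 0*3=0, 0*3=0 -> [-6, -6, -6, 3, 0, 0] (max |s|=6)
Overall max amplitude: 9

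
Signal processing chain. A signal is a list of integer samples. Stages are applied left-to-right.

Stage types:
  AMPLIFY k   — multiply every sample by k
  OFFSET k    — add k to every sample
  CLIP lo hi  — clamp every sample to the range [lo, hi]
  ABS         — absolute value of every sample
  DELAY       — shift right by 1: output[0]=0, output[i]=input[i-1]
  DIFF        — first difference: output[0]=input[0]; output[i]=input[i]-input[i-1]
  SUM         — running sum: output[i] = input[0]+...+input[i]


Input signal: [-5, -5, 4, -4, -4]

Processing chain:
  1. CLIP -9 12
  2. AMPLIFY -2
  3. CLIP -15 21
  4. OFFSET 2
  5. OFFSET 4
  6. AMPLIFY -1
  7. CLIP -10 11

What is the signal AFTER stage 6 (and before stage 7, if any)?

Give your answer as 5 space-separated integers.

Input: [-5, -5, 4, -4, -4]
Stage 1 (CLIP -9 12): clip(-5,-9,12)=-5, clip(-5,-9,12)=-5, clip(4,-9,12)=4, clip(-4,-9,12)=-4, clip(-4,-9,12)=-4 -> [-5, -5, 4, -4, -4]
Stage 2 (AMPLIFY -2): -5*-2=10, -5*-2=10, 4*-2=-8, -4*-2=8, -4*-2=8 -> [10, 10, -8, 8, 8]
Stage 3 (CLIP -15 21): clip(10,-15,21)=10, clip(10,-15,21)=10, clip(-8,-15,21)=-8, clip(8,-15,21)=8, clip(8,-15,21)=8 -> [10, 10, -8, 8, 8]
Stage 4 (OFFSET 2): 10+2=12, 10+2=12, -8+2=-6, 8+2=10, 8+2=10 -> [12, 12, -6, 10, 10]
Stage 5 (OFFSET 4): 12+4=16, 12+4=16, -6+4=-2, 10+4=14, 10+4=14 -> [16, 16, -2, 14, 14]
Stage 6 (AMPLIFY -1): 16*-1=-16, 16*-1=-16, -2*-1=2, 14*-1=-14, 14*-1=-14 -> [-16, -16, 2, -14, -14]

Answer: -16 -16 2 -14 -14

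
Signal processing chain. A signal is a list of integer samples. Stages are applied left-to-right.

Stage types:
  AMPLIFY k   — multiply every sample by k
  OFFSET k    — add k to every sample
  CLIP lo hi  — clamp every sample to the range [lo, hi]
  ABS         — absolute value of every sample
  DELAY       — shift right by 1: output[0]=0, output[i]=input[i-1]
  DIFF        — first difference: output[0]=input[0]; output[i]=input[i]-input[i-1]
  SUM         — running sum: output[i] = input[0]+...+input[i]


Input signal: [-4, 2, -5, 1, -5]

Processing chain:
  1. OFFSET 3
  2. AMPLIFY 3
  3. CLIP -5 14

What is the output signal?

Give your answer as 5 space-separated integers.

Input: [-4, 2, -5, 1, -5]
Stage 1 (OFFSET 3): -4+3=-1, 2+3=5, -5+3=-2, 1+3=4, -5+3=-2 -> [-1, 5, -2, 4, -2]
Stage 2 (AMPLIFY 3): -1*3=-3, 5*3=15, -2*3=-6, 4*3=12, -2*3=-6 -> [-3, 15, -6, 12, -6]
Stage 3 (CLIP -5 14): clip(-3,-5,14)=-3, clip(15,-5,14)=14, clip(-6,-5,14)=-5, clip(12,-5,14)=12, clip(-6,-5,14)=-5 -> [-3, 14, -5, 12, -5]

Answer: -3 14 -5 12 -5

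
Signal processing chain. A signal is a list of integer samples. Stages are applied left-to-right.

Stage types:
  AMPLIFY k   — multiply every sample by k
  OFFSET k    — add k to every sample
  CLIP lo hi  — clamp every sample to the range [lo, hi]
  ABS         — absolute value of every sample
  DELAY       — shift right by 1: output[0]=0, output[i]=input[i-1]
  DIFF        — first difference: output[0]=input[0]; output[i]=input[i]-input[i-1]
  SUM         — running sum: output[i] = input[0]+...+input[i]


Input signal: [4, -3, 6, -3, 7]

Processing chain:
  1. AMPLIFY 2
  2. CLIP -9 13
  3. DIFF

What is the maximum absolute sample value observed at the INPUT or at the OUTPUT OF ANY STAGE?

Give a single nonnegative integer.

Input: [4, -3, 6, -3, 7] (max |s|=7)
Stage 1 (AMPLIFY 2): 4*2=8, -3*2=-6, 6*2=12, -3*2=-6, 7*2=14 -> [8, -6, 12, -6, 14] (max |s|=14)
Stage 2 (CLIP -9 13): clip(8,-9,13)=8, clip(-6,-9,13)=-6, clip(12,-9,13)=12, clip(-6,-9,13)=-6, clip(14,-9,13)=13 -> [8, -6, 12, -6, 13] (max |s|=13)
Stage 3 (DIFF): s[0]=8, -6-8=-14, 12--6=18, -6-12=-18, 13--6=19 -> [8, -14, 18, -18, 19] (max |s|=19)
Overall max amplitude: 19

Answer: 19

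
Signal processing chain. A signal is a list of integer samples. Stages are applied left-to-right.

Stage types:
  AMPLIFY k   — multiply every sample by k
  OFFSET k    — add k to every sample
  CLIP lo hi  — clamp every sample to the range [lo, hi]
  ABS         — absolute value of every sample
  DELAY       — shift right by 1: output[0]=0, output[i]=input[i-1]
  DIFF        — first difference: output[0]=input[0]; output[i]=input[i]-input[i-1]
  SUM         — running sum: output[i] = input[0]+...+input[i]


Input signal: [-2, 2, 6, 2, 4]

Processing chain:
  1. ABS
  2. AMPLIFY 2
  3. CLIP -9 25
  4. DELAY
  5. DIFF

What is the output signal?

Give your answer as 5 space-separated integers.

Answer: 0 4 0 8 -8

Derivation:
Input: [-2, 2, 6, 2, 4]
Stage 1 (ABS): |-2|=2, |2|=2, |6|=6, |2|=2, |4|=4 -> [2, 2, 6, 2, 4]
Stage 2 (AMPLIFY 2): 2*2=4, 2*2=4, 6*2=12, 2*2=4, 4*2=8 -> [4, 4, 12, 4, 8]
Stage 3 (CLIP -9 25): clip(4,-9,25)=4, clip(4,-9,25)=4, clip(12,-9,25)=12, clip(4,-9,25)=4, clip(8,-9,25)=8 -> [4, 4, 12, 4, 8]
Stage 4 (DELAY): [0, 4, 4, 12, 4] = [0, 4, 4, 12, 4] -> [0, 4, 4, 12, 4]
Stage 5 (DIFF): s[0]=0, 4-0=4, 4-4=0, 12-4=8, 4-12=-8 -> [0, 4, 0, 8, -8]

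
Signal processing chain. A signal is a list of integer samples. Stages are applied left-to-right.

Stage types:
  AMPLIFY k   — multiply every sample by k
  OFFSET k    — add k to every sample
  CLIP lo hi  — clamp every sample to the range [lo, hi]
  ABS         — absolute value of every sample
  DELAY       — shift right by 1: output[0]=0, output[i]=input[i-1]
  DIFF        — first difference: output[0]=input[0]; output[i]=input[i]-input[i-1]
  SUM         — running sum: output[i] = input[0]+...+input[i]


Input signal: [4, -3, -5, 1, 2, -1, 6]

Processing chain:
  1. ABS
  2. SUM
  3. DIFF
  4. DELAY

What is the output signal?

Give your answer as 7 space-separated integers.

Answer: 0 4 3 5 1 2 1

Derivation:
Input: [4, -3, -5, 1, 2, -1, 6]
Stage 1 (ABS): |4|=4, |-3|=3, |-5|=5, |1|=1, |2|=2, |-1|=1, |6|=6 -> [4, 3, 5, 1, 2, 1, 6]
Stage 2 (SUM): sum[0..0]=4, sum[0..1]=7, sum[0..2]=12, sum[0..3]=13, sum[0..4]=15, sum[0..5]=16, sum[0..6]=22 -> [4, 7, 12, 13, 15, 16, 22]
Stage 3 (DIFF): s[0]=4, 7-4=3, 12-7=5, 13-12=1, 15-13=2, 16-15=1, 22-16=6 -> [4, 3, 5, 1, 2, 1, 6]
Stage 4 (DELAY): [0, 4, 3, 5, 1, 2, 1] = [0, 4, 3, 5, 1, 2, 1] -> [0, 4, 3, 5, 1, 2, 1]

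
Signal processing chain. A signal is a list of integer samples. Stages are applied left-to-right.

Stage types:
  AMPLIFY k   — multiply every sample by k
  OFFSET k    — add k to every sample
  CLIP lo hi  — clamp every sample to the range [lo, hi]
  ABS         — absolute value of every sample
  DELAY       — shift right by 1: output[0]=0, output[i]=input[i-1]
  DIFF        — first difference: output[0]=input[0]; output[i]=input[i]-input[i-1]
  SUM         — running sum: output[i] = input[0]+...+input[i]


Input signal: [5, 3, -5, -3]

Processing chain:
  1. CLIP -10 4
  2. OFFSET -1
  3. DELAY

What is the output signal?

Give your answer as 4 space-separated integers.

Answer: 0 3 2 -6

Derivation:
Input: [5, 3, -5, -3]
Stage 1 (CLIP -10 4): clip(5,-10,4)=4, clip(3,-10,4)=3, clip(-5,-10,4)=-5, clip(-3,-10,4)=-3 -> [4, 3, -5, -3]
Stage 2 (OFFSET -1): 4+-1=3, 3+-1=2, -5+-1=-6, -3+-1=-4 -> [3, 2, -6, -4]
Stage 3 (DELAY): [0, 3, 2, -6] = [0, 3, 2, -6] -> [0, 3, 2, -6]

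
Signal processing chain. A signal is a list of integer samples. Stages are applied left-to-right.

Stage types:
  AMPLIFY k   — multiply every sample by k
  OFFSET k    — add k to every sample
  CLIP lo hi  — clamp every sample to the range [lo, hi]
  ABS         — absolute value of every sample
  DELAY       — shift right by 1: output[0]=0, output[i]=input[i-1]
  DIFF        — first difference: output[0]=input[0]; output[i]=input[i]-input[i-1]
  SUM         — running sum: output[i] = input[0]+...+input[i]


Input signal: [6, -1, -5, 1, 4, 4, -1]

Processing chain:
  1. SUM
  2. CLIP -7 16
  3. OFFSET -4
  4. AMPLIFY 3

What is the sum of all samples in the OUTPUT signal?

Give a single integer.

Input: [6, -1, -5, 1, 4, 4, -1]
Stage 1 (SUM): sum[0..0]=6, sum[0..1]=5, sum[0..2]=0, sum[0..3]=1, sum[0..4]=5, sum[0..5]=9, sum[0..6]=8 -> [6, 5, 0, 1, 5, 9, 8]
Stage 2 (CLIP -7 16): clip(6,-7,16)=6, clip(5,-7,16)=5, clip(0,-7,16)=0, clip(1,-7,16)=1, clip(5,-7,16)=5, clip(9,-7,16)=9, clip(8,-7,16)=8 -> [6, 5, 0, 1, 5, 9, 8]
Stage 3 (OFFSET -4): 6+-4=2, 5+-4=1, 0+-4=-4, 1+-4=-3, 5+-4=1, 9+-4=5, 8+-4=4 -> [2, 1, -4, -3, 1, 5, 4]
Stage 4 (AMPLIFY 3): 2*3=6, 1*3=3, -4*3=-12, -3*3=-9, 1*3=3, 5*3=15, 4*3=12 -> [6, 3, -12, -9, 3, 15, 12]
Output sum: 18

Answer: 18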